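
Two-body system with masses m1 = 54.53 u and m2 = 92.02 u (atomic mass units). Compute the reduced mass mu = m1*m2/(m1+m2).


mu = m1 * m2 / (m1 + m2)
= 54.53 * 92.02 / (54.53 + 92.02)
= 5017.8506 / 146.55
= 34.2399 u

34.2399


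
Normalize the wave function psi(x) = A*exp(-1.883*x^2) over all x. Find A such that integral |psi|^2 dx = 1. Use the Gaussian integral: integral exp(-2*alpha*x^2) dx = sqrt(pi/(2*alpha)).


integral |psi|^2 dx = A^2 * sqrt(pi/(2*alpha)) = 1
A^2 = sqrt(2*alpha/pi)
= sqrt(2 * 1.883 / pi)
= 1.094877
A = sqrt(1.094877)
= 1.0464

1.0464


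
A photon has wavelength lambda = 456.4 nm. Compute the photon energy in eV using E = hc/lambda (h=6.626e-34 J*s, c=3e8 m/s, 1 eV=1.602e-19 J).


E = hc / lambda
= (6.626e-34)(3e8) / (456.4e-9)
= 1.9878e-25 / 4.5640e-07
= 4.3554e-19 J
Converting to eV: 4.3554e-19 / 1.602e-19
= 2.7187 eV

2.7187


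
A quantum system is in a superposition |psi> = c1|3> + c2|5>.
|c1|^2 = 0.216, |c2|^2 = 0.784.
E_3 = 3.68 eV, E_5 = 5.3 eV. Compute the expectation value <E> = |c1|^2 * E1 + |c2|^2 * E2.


<E> = |c1|^2 * E1 + |c2|^2 * E2
= 0.216 * 3.68 + 0.784 * 5.3
= 0.7949 + 4.1552
= 4.9501 eV

4.9501


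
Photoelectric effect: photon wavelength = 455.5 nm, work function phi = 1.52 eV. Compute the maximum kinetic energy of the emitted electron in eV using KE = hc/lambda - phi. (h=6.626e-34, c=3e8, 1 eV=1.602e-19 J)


E_photon = hc / lambda
= (6.626e-34)(3e8) / (455.5e-9)
= 4.3640e-19 J
= 2.7241 eV
KE = E_photon - phi
= 2.7241 - 1.52
= 1.2041 eV

1.2041


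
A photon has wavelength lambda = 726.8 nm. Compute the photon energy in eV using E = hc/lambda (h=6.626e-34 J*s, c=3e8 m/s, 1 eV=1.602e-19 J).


E = hc / lambda
= (6.626e-34)(3e8) / (726.8e-9)
= 1.9878e-25 / 7.2680e-07
= 2.7350e-19 J
Converting to eV: 2.7350e-19 / 1.602e-19
= 1.7072 eV

1.7072


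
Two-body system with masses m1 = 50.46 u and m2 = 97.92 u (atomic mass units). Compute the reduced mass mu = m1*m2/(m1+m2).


mu = m1 * m2 / (m1 + m2)
= 50.46 * 97.92 / (50.46 + 97.92)
= 4941.0432 / 148.38
= 33.2999 u

33.2999


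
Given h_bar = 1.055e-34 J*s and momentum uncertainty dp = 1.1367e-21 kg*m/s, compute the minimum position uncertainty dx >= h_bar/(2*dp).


dx = h_bar / (2 * dp)
= 1.055e-34 / (2 * 1.1367e-21)
= 1.055e-34 / 2.2734e-21
= 4.6406e-14 m

4.6406e-14


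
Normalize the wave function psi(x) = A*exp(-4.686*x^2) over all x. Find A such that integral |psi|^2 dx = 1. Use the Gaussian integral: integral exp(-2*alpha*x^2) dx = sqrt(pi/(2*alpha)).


integral |psi|^2 dx = A^2 * sqrt(pi/(2*alpha)) = 1
A^2 = sqrt(2*alpha/pi)
= sqrt(2 * 4.686 / pi)
= 1.727194
A = sqrt(1.727194)
= 1.3142

1.3142


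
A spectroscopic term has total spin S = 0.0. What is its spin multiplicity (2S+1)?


Spin multiplicity = 2S + 1
= 2 * 0.0 + 1
= 0.0 + 1
= 1

1


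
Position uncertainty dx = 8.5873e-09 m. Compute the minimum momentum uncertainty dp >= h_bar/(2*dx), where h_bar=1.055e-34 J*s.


dp = h_bar / (2 * dx)
= 1.055e-34 / (2 * 8.5873e-09)
= 1.055e-34 / 1.7175e-08
= 6.1428e-27 kg*m/s

6.1428e-27


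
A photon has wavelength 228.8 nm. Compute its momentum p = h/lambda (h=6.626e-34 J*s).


p = h / lambda
= 6.626e-34 / (228.8e-9)
= 6.626e-34 / 2.2880e-07
= 2.8960e-27 kg*m/s

2.8960e-27


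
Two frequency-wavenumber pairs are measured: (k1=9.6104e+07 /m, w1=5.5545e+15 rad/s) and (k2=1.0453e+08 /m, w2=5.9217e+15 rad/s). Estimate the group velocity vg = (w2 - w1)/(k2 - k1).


vg = (w2 - w1) / (k2 - k1)
= (5.9217e+15 - 5.5545e+15) / (1.0453e+08 - 9.6104e+07)
= 3.6720e+14 / 8.4260e+06
= 4.3579e+07 m/s

4.3579e+07


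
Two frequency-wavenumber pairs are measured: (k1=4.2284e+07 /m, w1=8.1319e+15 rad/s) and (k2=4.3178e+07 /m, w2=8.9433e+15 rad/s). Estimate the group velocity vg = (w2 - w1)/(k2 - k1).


vg = (w2 - w1) / (k2 - k1)
= (8.9433e+15 - 8.1319e+15) / (4.3178e+07 - 4.2284e+07)
= 8.1140e+14 / 8.9400e+05
= 9.0761e+08 m/s

9.0761e+08


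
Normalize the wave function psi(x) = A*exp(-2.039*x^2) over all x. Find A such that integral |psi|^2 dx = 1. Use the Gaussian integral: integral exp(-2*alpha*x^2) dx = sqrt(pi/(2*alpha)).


integral |psi|^2 dx = A^2 * sqrt(pi/(2*alpha)) = 1
A^2 = sqrt(2*alpha/pi)
= sqrt(2 * 2.039 / pi)
= 1.139328
A = sqrt(1.139328)
= 1.0674

1.0674


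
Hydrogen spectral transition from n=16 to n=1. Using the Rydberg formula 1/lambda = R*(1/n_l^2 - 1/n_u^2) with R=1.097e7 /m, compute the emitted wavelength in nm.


1/lambda = R * (1/n_l^2 - 1/n_u^2)
= 1.097e7 * (1/1^2 - 1/16^2)
= 1.097e7 * (1.0 - 0.003906)
= 1.097e7 * 0.996094
= 1.0927e+07 /m
lambda = 1 / 1.0927e+07 = 91.5152 nm

91.5152


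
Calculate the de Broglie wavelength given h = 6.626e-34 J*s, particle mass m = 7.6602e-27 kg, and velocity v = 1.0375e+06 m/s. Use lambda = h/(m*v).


lambda = h / (m * v)
= 6.626e-34 / (7.6602e-27 * 1.0375e+06)
= 6.626e-34 / 7.9475e-21
= 8.3373e-14 m

8.3373e-14


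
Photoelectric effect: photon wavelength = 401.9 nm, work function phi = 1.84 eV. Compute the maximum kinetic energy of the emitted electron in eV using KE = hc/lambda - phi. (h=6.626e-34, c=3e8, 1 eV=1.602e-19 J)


E_photon = hc / lambda
= (6.626e-34)(3e8) / (401.9e-9)
= 4.9460e-19 J
= 3.0874 eV
KE = E_photon - phi
= 3.0874 - 1.84
= 1.2474 eV

1.2474


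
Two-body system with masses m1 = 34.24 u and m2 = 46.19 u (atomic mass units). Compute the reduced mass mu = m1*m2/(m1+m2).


mu = m1 * m2 / (m1 + m2)
= 34.24 * 46.19 / (34.24 + 46.19)
= 1581.5456 / 80.43
= 19.6636 u

19.6636


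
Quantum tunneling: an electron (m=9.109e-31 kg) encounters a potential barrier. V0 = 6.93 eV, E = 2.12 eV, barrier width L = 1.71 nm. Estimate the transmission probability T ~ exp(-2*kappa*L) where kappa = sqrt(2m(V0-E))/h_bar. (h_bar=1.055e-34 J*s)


V0 - E = 4.81 eV = 7.7056e-19 J
kappa = sqrt(2 * m * (V0-E)) / h_bar
= sqrt(2 * 9.109e-31 * 7.7056e-19) / 1.055e-34
= 1.1231e+10 /m
2*kappa*L = 2 * 1.1231e+10 * 1.71e-9
= 38.4085
T = exp(-38.4085) = 2.086332e-17

2.086332e-17


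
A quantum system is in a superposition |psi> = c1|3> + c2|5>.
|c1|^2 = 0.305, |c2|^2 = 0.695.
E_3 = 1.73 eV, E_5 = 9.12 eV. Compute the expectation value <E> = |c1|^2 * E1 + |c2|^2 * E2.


<E> = |c1|^2 * E1 + |c2|^2 * E2
= 0.305 * 1.73 + 0.695 * 9.12
= 0.5276 + 6.3384
= 6.866 eV

6.866


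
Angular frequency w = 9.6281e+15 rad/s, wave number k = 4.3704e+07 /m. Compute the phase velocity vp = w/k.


vp = w / k
= 9.6281e+15 / 4.3704e+07
= 2.2030e+08 m/s

2.2030e+08


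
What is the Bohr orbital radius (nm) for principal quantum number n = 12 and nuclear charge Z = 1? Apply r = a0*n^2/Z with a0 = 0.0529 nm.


r = a0 * n^2 / Z
= 0.0529 * 12^2 / 1
= 0.0529 * 144 / 1
= 7.6176 nm

7.6176


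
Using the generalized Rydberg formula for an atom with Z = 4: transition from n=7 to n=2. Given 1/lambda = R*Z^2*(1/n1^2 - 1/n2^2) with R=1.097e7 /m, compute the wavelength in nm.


1/lambda = R * Z^2 * (1/n1^2 - 1/n2^2)
= 1.097e7 * 4^2 * (1/2^2 - 1/7^2)
= 1.097e7 * 16 * (0.25 - 0.020408)
= 4.0298e+07 /m
lambda = 1 / 4.0298e+07
= 24.8152 nm

24.8152


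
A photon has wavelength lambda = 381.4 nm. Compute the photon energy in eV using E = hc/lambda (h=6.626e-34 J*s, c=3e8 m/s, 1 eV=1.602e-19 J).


E = hc / lambda
= (6.626e-34)(3e8) / (381.4e-9)
= 1.9878e-25 / 3.8140e-07
= 5.2119e-19 J
Converting to eV: 5.2119e-19 / 1.602e-19
= 3.2533 eV

3.2533


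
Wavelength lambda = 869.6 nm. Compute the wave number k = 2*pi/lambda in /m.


k = 2 * pi / lambda
= 6.2832 / (869.6e-9)
= 6.2832 / 8.6960e-07
= 7.2254e+06 /m

7.2254e+06


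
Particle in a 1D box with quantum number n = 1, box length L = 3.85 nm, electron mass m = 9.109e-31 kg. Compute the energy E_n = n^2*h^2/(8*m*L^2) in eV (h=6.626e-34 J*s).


E = n^2 * h^2 / (8 * m * L^2)
= 1^2 * (6.626e-34)^2 / (8 * 9.109e-31 * (3.85e-9)^2)
= 1 * 4.3904e-67 / (8 * 9.109e-31 * 1.4823e-17)
= 4.0646e-21 J
= 0.0254 eV

0.0254


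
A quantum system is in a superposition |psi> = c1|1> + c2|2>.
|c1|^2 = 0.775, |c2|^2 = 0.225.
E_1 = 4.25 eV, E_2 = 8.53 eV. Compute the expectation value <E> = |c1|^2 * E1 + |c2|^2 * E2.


<E> = |c1|^2 * E1 + |c2|^2 * E2
= 0.775 * 4.25 + 0.225 * 8.53
= 3.2938 + 1.9192
= 5.213 eV

5.213


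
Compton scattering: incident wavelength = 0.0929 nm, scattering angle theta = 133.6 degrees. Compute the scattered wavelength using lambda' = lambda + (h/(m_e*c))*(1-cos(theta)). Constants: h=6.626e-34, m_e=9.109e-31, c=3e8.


Compton wavelength: h/(m_e*c) = 2.4247e-12 m
d_lambda = 2.4247e-12 * (1 - cos(133.6 deg))
= 2.4247e-12 * 1.68962
= 4.0968e-12 m = 0.004097 nm
lambda' = 0.0929 + 0.004097
= 0.096997 nm

0.096997


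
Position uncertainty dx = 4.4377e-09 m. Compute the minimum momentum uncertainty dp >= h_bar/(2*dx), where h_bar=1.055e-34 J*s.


dp = h_bar / (2 * dx)
= 1.055e-34 / (2 * 4.4377e-09)
= 1.055e-34 / 8.8754e-09
= 1.1887e-26 kg*m/s

1.1887e-26


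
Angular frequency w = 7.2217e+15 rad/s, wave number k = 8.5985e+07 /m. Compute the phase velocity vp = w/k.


vp = w / k
= 7.2217e+15 / 8.5985e+07
= 8.3988e+07 m/s

8.3988e+07


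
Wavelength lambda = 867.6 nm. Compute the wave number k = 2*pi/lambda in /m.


k = 2 * pi / lambda
= 6.2832 / (867.6e-9)
= 6.2832 / 8.6760e-07
= 7.2420e+06 /m

7.2420e+06


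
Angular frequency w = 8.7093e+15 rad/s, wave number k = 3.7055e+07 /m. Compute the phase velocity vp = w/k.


vp = w / k
= 8.7093e+15 / 3.7055e+07
= 2.3504e+08 m/s

2.3504e+08


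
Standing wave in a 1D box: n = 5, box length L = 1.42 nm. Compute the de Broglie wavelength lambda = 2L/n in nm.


lambda = 2L / n
= 2 * 1.42 / 5
= 2.84 / 5
= 0.568 nm

0.568


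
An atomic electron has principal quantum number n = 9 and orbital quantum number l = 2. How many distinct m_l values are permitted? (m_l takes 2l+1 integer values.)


m_l ranges from -l to +l in integer steps
So m_l goes from -2 to +2
Count = 2l + 1 = 2*2 + 1
= 5

5


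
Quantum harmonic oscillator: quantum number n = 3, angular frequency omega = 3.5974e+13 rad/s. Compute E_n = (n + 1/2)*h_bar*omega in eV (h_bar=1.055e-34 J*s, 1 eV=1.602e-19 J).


E = (n + 1/2) * h_bar * omega
= (3 + 0.5) * 1.055e-34 * 3.5974e+13
= 3.5 * 3.7953e-21
= 1.3283e-20 J
= 0.0829 eV

0.0829


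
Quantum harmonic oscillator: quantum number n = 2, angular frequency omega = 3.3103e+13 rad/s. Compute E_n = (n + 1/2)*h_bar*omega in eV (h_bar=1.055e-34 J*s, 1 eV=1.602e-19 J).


E = (n + 1/2) * h_bar * omega
= (2 + 0.5) * 1.055e-34 * 3.3103e+13
= 2.5 * 3.4924e-21
= 8.7309e-21 J
= 0.0545 eV

0.0545


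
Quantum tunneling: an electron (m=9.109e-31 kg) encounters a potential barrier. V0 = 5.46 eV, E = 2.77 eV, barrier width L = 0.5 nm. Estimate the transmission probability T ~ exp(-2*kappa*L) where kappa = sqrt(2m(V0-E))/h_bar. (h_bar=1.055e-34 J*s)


V0 - E = 2.69 eV = 4.3094e-19 J
kappa = sqrt(2 * m * (V0-E)) / h_bar
= sqrt(2 * 9.109e-31 * 4.3094e-19) / 1.055e-34
= 8.3986e+09 /m
2*kappa*L = 2 * 8.3986e+09 * 0.5e-9
= 8.3986
T = exp(-8.3986) = 2.251894e-04

2.251894e-04


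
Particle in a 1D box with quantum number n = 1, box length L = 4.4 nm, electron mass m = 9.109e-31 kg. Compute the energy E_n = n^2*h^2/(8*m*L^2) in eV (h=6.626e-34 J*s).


E = n^2 * h^2 / (8 * m * L^2)
= 1^2 * (6.626e-34)^2 / (8 * 9.109e-31 * (4.4e-9)^2)
= 1 * 4.3904e-67 / (8 * 9.109e-31 * 1.9360e-17)
= 3.1120e-21 J
= 0.0194 eV

0.0194


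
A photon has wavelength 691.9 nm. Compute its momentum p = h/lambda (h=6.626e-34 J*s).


p = h / lambda
= 6.626e-34 / (691.9e-9)
= 6.626e-34 / 6.9190e-07
= 9.5765e-28 kg*m/s

9.5765e-28


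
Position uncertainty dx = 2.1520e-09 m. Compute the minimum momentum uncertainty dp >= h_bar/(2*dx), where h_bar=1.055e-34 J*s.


dp = h_bar / (2 * dx)
= 1.055e-34 / (2 * 2.1520e-09)
= 1.055e-34 / 4.3040e-09
= 2.4512e-26 kg*m/s

2.4512e-26


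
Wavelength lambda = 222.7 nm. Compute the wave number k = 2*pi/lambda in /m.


k = 2 * pi / lambda
= 6.2832 / (222.7e-9)
= 6.2832 / 2.2270e-07
= 2.8214e+07 /m

2.8214e+07


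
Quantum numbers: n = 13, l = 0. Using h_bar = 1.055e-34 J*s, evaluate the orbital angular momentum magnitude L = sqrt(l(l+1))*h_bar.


L = sqrt(l*(l+1)) * h_bar
= sqrt(0 * 1) * 1.055e-34
= sqrt(0) * 1.055e-34
= 0.0 * 1.055e-34
= 0.0000e+00 J*s

0.0000e+00


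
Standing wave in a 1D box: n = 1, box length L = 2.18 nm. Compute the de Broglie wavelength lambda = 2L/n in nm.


lambda = 2L / n
= 2 * 2.18 / 1
= 4.36 / 1
= 4.36 nm

4.36


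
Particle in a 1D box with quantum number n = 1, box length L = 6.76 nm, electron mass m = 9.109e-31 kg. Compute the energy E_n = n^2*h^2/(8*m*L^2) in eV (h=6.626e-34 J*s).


E = n^2 * h^2 / (8 * m * L^2)
= 1^2 * (6.626e-34)^2 / (8 * 9.109e-31 * (6.76e-9)^2)
= 1 * 4.3904e-67 / (8 * 9.109e-31 * 4.5698e-17)
= 1.3184e-21 J
= 0.0082 eV

0.0082


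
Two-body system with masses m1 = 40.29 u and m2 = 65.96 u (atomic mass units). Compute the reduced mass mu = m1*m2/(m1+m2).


mu = m1 * m2 / (m1 + m2)
= 40.29 * 65.96 / (40.29 + 65.96)
= 2657.5284 / 106.25
= 25.012 u

25.012


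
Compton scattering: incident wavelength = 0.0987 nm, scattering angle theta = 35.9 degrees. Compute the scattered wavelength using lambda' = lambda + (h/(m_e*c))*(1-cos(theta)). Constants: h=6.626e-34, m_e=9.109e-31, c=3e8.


Compton wavelength: h/(m_e*c) = 2.4247e-12 m
d_lambda = 2.4247e-12 * (1 - cos(35.9 deg))
= 2.4247e-12 * 0.189958
= 4.6059e-13 m = 0.000461 nm
lambda' = 0.0987 + 0.000461
= 0.099161 nm

0.099161


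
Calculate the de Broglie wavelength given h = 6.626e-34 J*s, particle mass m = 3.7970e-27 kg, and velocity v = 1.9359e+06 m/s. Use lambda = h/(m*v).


lambda = h / (m * v)
= 6.626e-34 / (3.7970e-27 * 1.9359e+06)
= 6.626e-34 / 7.3506e-21
= 9.0142e-14 m

9.0142e-14


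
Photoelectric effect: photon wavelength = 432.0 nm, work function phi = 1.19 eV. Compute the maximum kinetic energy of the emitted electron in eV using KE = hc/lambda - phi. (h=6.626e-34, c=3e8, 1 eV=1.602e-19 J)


E_photon = hc / lambda
= (6.626e-34)(3e8) / (432.0e-9)
= 4.6014e-19 J
= 2.8723 eV
KE = E_photon - phi
= 2.8723 - 1.19
= 1.6823 eV

1.6823


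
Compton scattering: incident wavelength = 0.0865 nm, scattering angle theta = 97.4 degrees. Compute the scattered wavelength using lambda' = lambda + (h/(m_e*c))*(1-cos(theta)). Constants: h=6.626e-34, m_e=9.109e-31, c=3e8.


Compton wavelength: h/(m_e*c) = 2.4247e-12 m
d_lambda = 2.4247e-12 * (1 - cos(97.4 deg))
= 2.4247e-12 * 1.128796
= 2.7370e-12 m = 0.002737 nm
lambda' = 0.0865 + 0.002737
= 0.089237 nm

0.089237


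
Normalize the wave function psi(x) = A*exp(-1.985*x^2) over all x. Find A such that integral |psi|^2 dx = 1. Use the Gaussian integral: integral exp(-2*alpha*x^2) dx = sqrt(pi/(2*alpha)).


integral |psi|^2 dx = A^2 * sqrt(pi/(2*alpha)) = 1
A^2 = sqrt(2*alpha/pi)
= sqrt(2 * 1.985 / pi)
= 1.12414
A = sqrt(1.12414)
= 1.0603

1.0603


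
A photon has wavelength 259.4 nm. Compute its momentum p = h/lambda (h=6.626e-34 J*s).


p = h / lambda
= 6.626e-34 / (259.4e-9)
= 6.626e-34 / 2.5940e-07
= 2.5544e-27 kg*m/s

2.5544e-27


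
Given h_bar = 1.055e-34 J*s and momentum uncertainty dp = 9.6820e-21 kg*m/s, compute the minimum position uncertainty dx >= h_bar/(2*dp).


dx = h_bar / (2 * dp)
= 1.055e-34 / (2 * 9.6820e-21)
= 1.055e-34 / 1.9364e-20
= 5.4483e-15 m

5.4483e-15


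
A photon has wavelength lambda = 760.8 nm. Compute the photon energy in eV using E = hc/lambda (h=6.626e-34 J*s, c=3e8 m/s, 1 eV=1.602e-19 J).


E = hc / lambda
= (6.626e-34)(3e8) / (760.8e-9)
= 1.9878e-25 / 7.6080e-07
= 2.6128e-19 J
Converting to eV: 2.6128e-19 / 1.602e-19
= 1.6309 eV

1.6309


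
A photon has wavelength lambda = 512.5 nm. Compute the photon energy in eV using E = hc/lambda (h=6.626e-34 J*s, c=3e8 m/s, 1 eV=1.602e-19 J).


E = hc / lambda
= (6.626e-34)(3e8) / (512.5e-9)
= 1.9878e-25 / 5.1250e-07
= 3.8786e-19 J
Converting to eV: 3.8786e-19 / 1.602e-19
= 2.4211 eV

2.4211


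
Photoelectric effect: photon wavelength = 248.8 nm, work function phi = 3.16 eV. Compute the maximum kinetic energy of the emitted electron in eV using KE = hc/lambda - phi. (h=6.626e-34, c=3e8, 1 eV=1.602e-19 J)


E_photon = hc / lambda
= (6.626e-34)(3e8) / (248.8e-9)
= 7.9895e-19 J
= 4.9872 eV
KE = E_photon - phi
= 4.9872 - 3.16
= 1.8272 eV

1.8272


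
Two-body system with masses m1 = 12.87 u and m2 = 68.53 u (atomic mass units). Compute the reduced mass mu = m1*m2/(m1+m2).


mu = m1 * m2 / (m1 + m2)
= 12.87 * 68.53 / (12.87 + 68.53)
= 881.9811 / 81.4
= 10.8351 u

10.8351


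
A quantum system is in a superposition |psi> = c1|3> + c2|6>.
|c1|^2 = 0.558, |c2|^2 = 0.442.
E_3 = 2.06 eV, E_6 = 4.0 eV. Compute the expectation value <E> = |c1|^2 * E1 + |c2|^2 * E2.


<E> = |c1|^2 * E1 + |c2|^2 * E2
= 0.558 * 2.06 + 0.442 * 4.0
= 1.1495 + 1.768
= 2.9175 eV

2.9175


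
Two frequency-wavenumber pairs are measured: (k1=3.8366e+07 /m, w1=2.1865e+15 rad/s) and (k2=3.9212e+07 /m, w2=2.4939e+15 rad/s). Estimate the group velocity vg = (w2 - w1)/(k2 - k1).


vg = (w2 - w1) / (k2 - k1)
= (2.4939e+15 - 2.1865e+15) / (3.9212e+07 - 3.8366e+07)
= 3.0740e+14 / 8.4600e+05
= 3.6336e+08 m/s

3.6336e+08


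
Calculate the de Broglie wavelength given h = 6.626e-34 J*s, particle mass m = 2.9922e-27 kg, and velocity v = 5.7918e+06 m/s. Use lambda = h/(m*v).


lambda = h / (m * v)
= 6.626e-34 / (2.9922e-27 * 5.7918e+06)
= 6.626e-34 / 1.7330e-20
= 3.8234e-14 m

3.8234e-14


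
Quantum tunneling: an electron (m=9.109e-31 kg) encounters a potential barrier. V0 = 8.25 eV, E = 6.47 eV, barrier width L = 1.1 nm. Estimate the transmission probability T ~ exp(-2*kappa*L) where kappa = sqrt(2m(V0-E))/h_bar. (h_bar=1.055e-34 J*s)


V0 - E = 1.78 eV = 2.8516e-19 J
kappa = sqrt(2 * m * (V0-E)) / h_bar
= sqrt(2 * 9.109e-31 * 2.8516e-19) / 1.055e-34
= 6.8319e+09 /m
2*kappa*L = 2 * 6.8319e+09 * 1.1e-9
= 15.0301
T = exp(-15.0301) = 2.968323e-07

2.968323e-07


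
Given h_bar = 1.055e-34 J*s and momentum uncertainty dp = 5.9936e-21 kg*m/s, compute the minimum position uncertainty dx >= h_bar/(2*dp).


dx = h_bar / (2 * dp)
= 1.055e-34 / (2 * 5.9936e-21)
= 1.055e-34 / 1.1987e-20
= 8.8011e-15 m

8.8011e-15


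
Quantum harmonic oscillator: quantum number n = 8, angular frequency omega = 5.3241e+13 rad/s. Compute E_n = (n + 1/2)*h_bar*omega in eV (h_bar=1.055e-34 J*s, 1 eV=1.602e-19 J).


E = (n + 1/2) * h_bar * omega
= (8 + 0.5) * 1.055e-34 * 5.3241e+13
= 8.5 * 5.6169e-21
= 4.7744e-20 J
= 0.298 eV

0.298


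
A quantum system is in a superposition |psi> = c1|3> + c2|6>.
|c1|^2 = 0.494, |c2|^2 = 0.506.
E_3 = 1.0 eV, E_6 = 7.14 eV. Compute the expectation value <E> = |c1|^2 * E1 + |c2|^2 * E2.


<E> = |c1|^2 * E1 + |c2|^2 * E2
= 0.494 * 1.0 + 0.506 * 7.14
= 0.494 + 3.6128
= 4.1068 eV

4.1068


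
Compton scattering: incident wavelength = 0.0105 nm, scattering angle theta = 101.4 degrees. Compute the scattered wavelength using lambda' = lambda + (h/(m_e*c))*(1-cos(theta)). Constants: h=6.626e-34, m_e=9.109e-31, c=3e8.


Compton wavelength: h/(m_e*c) = 2.4247e-12 m
d_lambda = 2.4247e-12 * (1 - cos(101.4 deg))
= 2.4247e-12 * 1.197657
= 2.9040e-12 m = 0.002904 nm
lambda' = 0.0105 + 0.002904
= 0.013404 nm

0.013404


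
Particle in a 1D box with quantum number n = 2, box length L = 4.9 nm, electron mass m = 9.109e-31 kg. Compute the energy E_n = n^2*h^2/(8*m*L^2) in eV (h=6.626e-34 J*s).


E = n^2 * h^2 / (8 * m * L^2)
= 2^2 * (6.626e-34)^2 / (8 * 9.109e-31 * (4.9e-9)^2)
= 4 * 4.3904e-67 / (8 * 9.109e-31 * 2.4010e-17)
= 1.0037e-20 J
= 0.0627 eV

0.0627


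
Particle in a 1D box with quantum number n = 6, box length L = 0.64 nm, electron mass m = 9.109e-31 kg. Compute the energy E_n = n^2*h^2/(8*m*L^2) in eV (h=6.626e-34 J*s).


E = n^2 * h^2 / (8 * m * L^2)
= 6^2 * (6.626e-34)^2 / (8 * 9.109e-31 * (0.64e-9)^2)
= 36 * 4.3904e-67 / (8 * 9.109e-31 * 4.0960e-19)
= 5.2952e-18 J
= 33.0539 eV

33.0539


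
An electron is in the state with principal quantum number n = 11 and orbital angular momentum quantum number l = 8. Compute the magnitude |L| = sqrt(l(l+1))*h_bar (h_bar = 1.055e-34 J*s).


L = sqrt(l*(l+1)) * h_bar
= sqrt(8 * 9) * 1.055e-34
= sqrt(72) * 1.055e-34
= 8.4853 * 1.055e-34
= 8.9520e-34 J*s

8.9520e-34


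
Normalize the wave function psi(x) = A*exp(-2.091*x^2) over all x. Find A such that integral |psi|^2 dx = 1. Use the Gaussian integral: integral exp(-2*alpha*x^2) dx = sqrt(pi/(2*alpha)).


integral |psi|^2 dx = A^2 * sqrt(pi/(2*alpha)) = 1
A^2 = sqrt(2*alpha/pi)
= sqrt(2 * 2.091 / pi)
= 1.153764
A = sqrt(1.153764)
= 1.0741

1.0741


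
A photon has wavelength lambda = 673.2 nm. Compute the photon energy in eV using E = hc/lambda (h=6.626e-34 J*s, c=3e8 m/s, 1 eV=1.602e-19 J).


E = hc / lambda
= (6.626e-34)(3e8) / (673.2e-9)
= 1.9878e-25 / 6.7320e-07
= 2.9528e-19 J
Converting to eV: 2.9528e-19 / 1.602e-19
= 1.8432 eV

1.8432


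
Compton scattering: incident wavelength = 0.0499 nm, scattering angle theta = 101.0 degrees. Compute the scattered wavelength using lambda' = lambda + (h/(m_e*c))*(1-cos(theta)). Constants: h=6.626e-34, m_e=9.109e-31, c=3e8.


Compton wavelength: h/(m_e*c) = 2.4247e-12 m
d_lambda = 2.4247e-12 * (1 - cos(101.0 deg))
= 2.4247e-12 * 1.190809
= 2.8874e-12 m = 0.002887 nm
lambda' = 0.0499 + 0.002887
= 0.052787 nm

0.052787


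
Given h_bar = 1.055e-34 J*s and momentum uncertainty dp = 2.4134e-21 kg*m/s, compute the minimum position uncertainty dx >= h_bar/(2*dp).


dx = h_bar / (2 * dp)
= 1.055e-34 / (2 * 2.4134e-21)
= 1.055e-34 / 4.8268e-21
= 2.1857e-14 m

2.1857e-14


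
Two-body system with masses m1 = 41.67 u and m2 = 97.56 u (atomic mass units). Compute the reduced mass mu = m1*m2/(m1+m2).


mu = m1 * m2 / (m1 + m2)
= 41.67 * 97.56 / (41.67 + 97.56)
= 4065.3252 / 139.23
= 29.1986 u

29.1986


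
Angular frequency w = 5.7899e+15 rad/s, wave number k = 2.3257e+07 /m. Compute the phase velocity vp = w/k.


vp = w / k
= 5.7899e+15 / 2.3257e+07
= 2.4895e+08 m/s

2.4895e+08


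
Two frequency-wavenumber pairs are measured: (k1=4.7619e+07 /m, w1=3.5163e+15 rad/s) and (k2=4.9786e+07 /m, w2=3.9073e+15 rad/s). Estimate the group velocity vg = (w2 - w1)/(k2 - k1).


vg = (w2 - w1) / (k2 - k1)
= (3.9073e+15 - 3.5163e+15) / (4.9786e+07 - 4.7619e+07)
= 3.9100e+14 / 2.1670e+06
= 1.8043e+08 m/s

1.8043e+08


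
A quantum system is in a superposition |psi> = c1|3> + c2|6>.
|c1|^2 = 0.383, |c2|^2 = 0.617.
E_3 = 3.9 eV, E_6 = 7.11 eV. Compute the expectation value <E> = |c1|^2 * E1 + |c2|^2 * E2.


<E> = |c1|^2 * E1 + |c2|^2 * E2
= 0.383 * 3.9 + 0.617 * 7.11
= 1.4937 + 4.3869
= 5.8806 eV

5.8806


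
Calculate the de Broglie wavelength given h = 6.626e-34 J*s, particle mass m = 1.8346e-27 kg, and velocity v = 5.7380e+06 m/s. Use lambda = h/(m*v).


lambda = h / (m * v)
= 6.626e-34 / (1.8346e-27 * 5.7380e+06)
= 6.626e-34 / 1.0527e-20
= 6.2943e-14 m

6.2943e-14


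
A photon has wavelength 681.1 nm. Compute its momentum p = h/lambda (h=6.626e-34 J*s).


p = h / lambda
= 6.626e-34 / (681.1e-9)
= 6.626e-34 / 6.8110e-07
= 9.7284e-28 kg*m/s

9.7284e-28


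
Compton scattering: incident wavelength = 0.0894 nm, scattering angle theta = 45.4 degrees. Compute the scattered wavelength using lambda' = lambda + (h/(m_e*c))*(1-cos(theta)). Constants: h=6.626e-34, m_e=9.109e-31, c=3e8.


Compton wavelength: h/(m_e*c) = 2.4247e-12 m
d_lambda = 2.4247e-12 * (1 - cos(45.4 deg))
= 2.4247e-12 * 0.297847
= 7.2219e-13 m = 0.000722 nm
lambda' = 0.0894 + 0.000722
= 0.090122 nm

0.090122


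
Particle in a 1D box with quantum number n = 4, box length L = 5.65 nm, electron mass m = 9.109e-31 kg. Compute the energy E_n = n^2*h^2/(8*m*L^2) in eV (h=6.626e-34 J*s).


E = n^2 * h^2 / (8 * m * L^2)
= 4^2 * (6.626e-34)^2 / (8 * 9.109e-31 * (5.65e-9)^2)
= 16 * 4.3904e-67 / (8 * 9.109e-31 * 3.1923e-17)
= 3.0197e-20 J
= 0.1885 eV

0.1885


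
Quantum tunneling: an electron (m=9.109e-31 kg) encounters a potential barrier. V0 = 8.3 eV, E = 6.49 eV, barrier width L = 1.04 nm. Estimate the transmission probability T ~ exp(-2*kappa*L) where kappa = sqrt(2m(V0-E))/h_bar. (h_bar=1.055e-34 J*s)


V0 - E = 1.81 eV = 2.8996e-19 J
kappa = sqrt(2 * m * (V0-E)) / h_bar
= sqrt(2 * 9.109e-31 * 2.8996e-19) / 1.055e-34
= 6.8892e+09 /m
2*kappa*L = 2 * 6.8892e+09 * 1.04e-9
= 14.3295
T = exp(-14.3295) = 5.980903e-07

5.980903e-07


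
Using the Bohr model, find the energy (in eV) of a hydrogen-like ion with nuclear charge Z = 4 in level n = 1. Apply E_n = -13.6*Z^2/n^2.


E_n = -13.6 * Z^2 / n^2
= -13.6 * 4^2 / 1^2
= -13.6 * 16 / 1
= -217.6 eV

-217.6


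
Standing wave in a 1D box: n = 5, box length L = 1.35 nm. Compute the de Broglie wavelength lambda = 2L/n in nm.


lambda = 2L / n
= 2 * 1.35 / 5
= 2.7 / 5
= 0.54 nm

0.54


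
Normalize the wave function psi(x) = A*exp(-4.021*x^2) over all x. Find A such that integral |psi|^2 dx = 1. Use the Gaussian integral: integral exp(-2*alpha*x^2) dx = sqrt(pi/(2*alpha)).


integral |psi|^2 dx = A^2 * sqrt(pi/(2*alpha)) = 1
A^2 = sqrt(2*alpha/pi)
= sqrt(2 * 4.021 / pi)
= 1.599953
A = sqrt(1.599953)
= 1.2649

1.2649


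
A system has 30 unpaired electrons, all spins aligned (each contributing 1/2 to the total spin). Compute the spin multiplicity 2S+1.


Total spin S = N * (1/2) = 30 * 0.5 = 15.0
Spin multiplicity = 2S + 1
= 2 * 15.0 + 1
= 31

31


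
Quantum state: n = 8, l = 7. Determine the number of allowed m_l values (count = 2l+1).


m_l ranges from -l to +l in integer steps
So m_l goes from -7 to +7
Count = 2l + 1 = 2*7 + 1
= 15

15


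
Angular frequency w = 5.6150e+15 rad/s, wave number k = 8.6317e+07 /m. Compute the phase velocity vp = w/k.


vp = w / k
= 5.6150e+15 / 8.6317e+07
= 6.5051e+07 m/s

6.5051e+07


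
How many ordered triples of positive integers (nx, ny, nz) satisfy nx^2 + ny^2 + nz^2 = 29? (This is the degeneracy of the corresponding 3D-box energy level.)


Enumerate all (nx, ny, nz) with nx^2 + ny^2 + nz^2 = 29:
(2,3,4)
(2,4,3)
(3,2,4)
(3,4,2)
(4,2,3)
(4,3,2)
Total degeneracy = 6

6


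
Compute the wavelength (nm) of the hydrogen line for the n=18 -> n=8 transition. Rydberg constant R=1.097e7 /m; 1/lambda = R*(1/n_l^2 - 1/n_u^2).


1/lambda = R * (1/n_l^2 - 1/n_u^2)
= 1.097e7 * (1/8^2 - 1/18^2)
= 1.097e7 * (0.015625 - 0.003086)
= 1.097e7 * 0.012539
= 1.3755e+05 /m
lambda = 1 / 1.3755e+05 = 7270.1774 nm

7270.1774


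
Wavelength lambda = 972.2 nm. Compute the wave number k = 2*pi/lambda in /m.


k = 2 * pi / lambda
= 6.2832 / (972.2e-9)
= 6.2832 / 9.7220e-07
= 6.4629e+06 /m

6.4629e+06


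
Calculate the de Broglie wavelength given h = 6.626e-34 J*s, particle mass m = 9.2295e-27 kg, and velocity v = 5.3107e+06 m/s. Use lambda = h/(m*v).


lambda = h / (m * v)
= 6.626e-34 / (9.2295e-27 * 5.3107e+06)
= 6.626e-34 / 4.9015e-20
= 1.3518e-14 m

1.3518e-14


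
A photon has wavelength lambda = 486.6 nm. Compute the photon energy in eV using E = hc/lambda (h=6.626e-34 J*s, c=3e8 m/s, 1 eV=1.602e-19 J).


E = hc / lambda
= (6.626e-34)(3e8) / (486.6e-9)
= 1.9878e-25 / 4.8660e-07
= 4.0851e-19 J
Converting to eV: 4.0851e-19 / 1.602e-19
= 2.55 eV

2.55


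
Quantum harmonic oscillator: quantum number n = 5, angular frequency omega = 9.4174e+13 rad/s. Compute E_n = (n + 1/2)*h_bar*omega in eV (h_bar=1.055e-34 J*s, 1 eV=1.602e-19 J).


E = (n + 1/2) * h_bar * omega
= (5 + 0.5) * 1.055e-34 * 9.4174e+13
= 5.5 * 9.9354e-21
= 5.4644e-20 J
= 0.3411 eV

0.3411


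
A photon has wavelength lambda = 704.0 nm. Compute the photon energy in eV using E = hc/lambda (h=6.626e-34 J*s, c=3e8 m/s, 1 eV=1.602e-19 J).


E = hc / lambda
= (6.626e-34)(3e8) / (704.0e-9)
= 1.9878e-25 / 7.0400e-07
= 2.8236e-19 J
Converting to eV: 2.8236e-19 / 1.602e-19
= 1.7625 eV

1.7625


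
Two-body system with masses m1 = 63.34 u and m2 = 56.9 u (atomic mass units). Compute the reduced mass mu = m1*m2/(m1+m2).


mu = m1 * m2 / (m1 + m2)
= 63.34 * 56.9 / (63.34 + 56.9)
= 3604.046 / 120.24
= 29.9738 u

29.9738


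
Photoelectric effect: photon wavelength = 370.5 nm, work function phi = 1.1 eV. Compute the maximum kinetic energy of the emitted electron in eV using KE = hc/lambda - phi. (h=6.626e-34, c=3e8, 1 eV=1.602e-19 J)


E_photon = hc / lambda
= (6.626e-34)(3e8) / (370.5e-9)
= 5.3652e-19 J
= 3.3491 eV
KE = E_photon - phi
= 3.3491 - 1.1
= 2.2491 eV

2.2491


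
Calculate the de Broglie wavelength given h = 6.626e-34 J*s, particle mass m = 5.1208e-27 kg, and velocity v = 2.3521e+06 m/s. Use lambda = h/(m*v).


lambda = h / (m * v)
= 6.626e-34 / (5.1208e-27 * 2.3521e+06)
= 6.626e-34 / 1.2045e-20
= 5.5012e-14 m

5.5012e-14


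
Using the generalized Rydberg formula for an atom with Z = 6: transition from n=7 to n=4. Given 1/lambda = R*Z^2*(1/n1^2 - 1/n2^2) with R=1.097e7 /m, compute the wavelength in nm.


1/lambda = R * Z^2 * (1/n1^2 - 1/n2^2)
= 1.097e7 * 6^2 * (1/4^2 - 1/7^2)
= 1.097e7 * 36 * (0.0625 - 0.020408)
= 1.6623e+07 /m
lambda = 1 / 1.6623e+07
= 60.1579 nm

60.1579


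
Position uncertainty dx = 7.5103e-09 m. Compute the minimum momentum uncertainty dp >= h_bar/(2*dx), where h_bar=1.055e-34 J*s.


dp = h_bar / (2 * dx)
= 1.055e-34 / (2 * 7.5103e-09)
= 1.055e-34 / 1.5021e-08
= 7.0237e-27 kg*m/s

7.0237e-27


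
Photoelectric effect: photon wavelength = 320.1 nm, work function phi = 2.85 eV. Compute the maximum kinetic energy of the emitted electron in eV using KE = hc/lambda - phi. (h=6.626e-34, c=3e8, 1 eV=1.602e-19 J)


E_photon = hc / lambda
= (6.626e-34)(3e8) / (320.1e-9)
= 6.2099e-19 J
= 3.8764 eV
KE = E_photon - phi
= 3.8764 - 2.85
= 1.0264 eV

1.0264


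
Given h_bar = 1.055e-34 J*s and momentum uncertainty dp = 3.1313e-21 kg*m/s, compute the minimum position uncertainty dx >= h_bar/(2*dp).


dx = h_bar / (2 * dp)
= 1.055e-34 / (2 * 3.1313e-21)
= 1.055e-34 / 6.2626e-21
= 1.6846e-14 m

1.6846e-14


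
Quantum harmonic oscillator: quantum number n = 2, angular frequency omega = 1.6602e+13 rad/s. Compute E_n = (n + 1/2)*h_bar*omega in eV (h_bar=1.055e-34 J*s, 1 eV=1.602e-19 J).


E = (n + 1/2) * h_bar * omega
= (2 + 0.5) * 1.055e-34 * 1.6602e+13
= 2.5 * 1.7515e-21
= 4.3788e-21 J
= 0.0273 eV

0.0273


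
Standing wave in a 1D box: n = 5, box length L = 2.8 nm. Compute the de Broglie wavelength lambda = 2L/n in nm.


lambda = 2L / n
= 2 * 2.8 / 5
= 5.6 / 5
= 1.12 nm

1.12


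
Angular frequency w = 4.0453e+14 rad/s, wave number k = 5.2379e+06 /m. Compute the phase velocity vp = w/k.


vp = w / k
= 4.0453e+14 / 5.2379e+06
= 7.7231e+07 m/s

7.7231e+07


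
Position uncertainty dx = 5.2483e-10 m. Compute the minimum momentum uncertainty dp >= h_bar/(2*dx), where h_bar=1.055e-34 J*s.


dp = h_bar / (2 * dx)
= 1.055e-34 / (2 * 5.2483e-10)
= 1.055e-34 / 1.0497e-09
= 1.0051e-25 kg*m/s

1.0051e-25


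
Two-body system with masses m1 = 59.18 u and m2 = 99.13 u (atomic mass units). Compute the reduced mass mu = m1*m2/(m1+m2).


mu = m1 * m2 / (m1 + m2)
= 59.18 * 99.13 / (59.18 + 99.13)
= 5866.5134 / 158.31
= 37.0571 u

37.0571


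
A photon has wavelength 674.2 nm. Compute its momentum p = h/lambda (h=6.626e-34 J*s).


p = h / lambda
= 6.626e-34 / (674.2e-9)
= 6.626e-34 / 6.7420e-07
= 9.8279e-28 kg*m/s

9.8279e-28


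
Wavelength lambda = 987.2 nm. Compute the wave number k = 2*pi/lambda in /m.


k = 2 * pi / lambda
= 6.2832 / (987.2e-9)
= 6.2832 / 9.8720e-07
= 6.3647e+06 /m

6.3647e+06


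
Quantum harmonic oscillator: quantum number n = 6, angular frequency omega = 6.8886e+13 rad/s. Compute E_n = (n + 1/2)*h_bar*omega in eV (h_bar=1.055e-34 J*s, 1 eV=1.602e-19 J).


E = (n + 1/2) * h_bar * omega
= (6 + 0.5) * 1.055e-34 * 6.8886e+13
= 6.5 * 7.2675e-21
= 4.7239e-20 J
= 0.2949 eV

0.2949


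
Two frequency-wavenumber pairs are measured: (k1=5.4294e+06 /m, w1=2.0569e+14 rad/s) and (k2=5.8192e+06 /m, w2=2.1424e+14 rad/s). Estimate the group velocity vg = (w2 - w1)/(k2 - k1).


vg = (w2 - w1) / (k2 - k1)
= (2.1424e+14 - 2.0569e+14) / (5.8192e+06 - 5.4294e+06)
= 8.5500e+12 / 3.8980e+05
= 2.1934e+07 m/s

2.1934e+07


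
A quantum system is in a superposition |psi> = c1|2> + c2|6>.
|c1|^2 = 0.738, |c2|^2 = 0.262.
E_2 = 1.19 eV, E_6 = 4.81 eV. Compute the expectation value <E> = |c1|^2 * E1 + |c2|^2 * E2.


<E> = |c1|^2 * E1 + |c2|^2 * E2
= 0.738 * 1.19 + 0.262 * 4.81
= 0.8782 + 1.2602
= 2.1384 eV

2.1384


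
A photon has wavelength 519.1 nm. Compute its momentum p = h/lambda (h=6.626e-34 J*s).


p = h / lambda
= 6.626e-34 / (519.1e-9)
= 6.626e-34 / 5.1910e-07
= 1.2764e-27 kg*m/s

1.2764e-27


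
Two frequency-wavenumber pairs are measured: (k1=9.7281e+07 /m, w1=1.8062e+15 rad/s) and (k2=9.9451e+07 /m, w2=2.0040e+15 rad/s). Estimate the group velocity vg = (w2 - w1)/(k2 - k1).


vg = (w2 - w1) / (k2 - k1)
= (2.0040e+15 - 1.8062e+15) / (9.9451e+07 - 9.7281e+07)
= 1.9780e+14 / 2.1700e+06
= 9.1152e+07 m/s

9.1152e+07


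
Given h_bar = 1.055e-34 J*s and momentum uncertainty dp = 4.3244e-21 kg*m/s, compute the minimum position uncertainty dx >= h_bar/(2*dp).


dx = h_bar / (2 * dp)
= 1.055e-34 / (2 * 4.3244e-21)
= 1.055e-34 / 8.6488e-21
= 1.2198e-14 m

1.2198e-14


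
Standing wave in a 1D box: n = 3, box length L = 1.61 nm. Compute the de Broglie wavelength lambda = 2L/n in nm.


lambda = 2L / n
= 2 * 1.61 / 3
= 3.22 / 3
= 1.0733 nm

1.0733


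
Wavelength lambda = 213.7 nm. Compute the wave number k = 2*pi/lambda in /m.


k = 2 * pi / lambda
= 6.2832 / (213.7e-9)
= 6.2832 / 2.1370e-07
= 2.9402e+07 /m

2.9402e+07


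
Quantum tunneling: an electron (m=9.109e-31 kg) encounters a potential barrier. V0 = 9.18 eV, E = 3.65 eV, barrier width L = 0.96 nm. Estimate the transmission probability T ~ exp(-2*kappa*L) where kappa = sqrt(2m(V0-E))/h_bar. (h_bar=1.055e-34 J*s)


V0 - E = 5.53 eV = 8.8591e-19 J
kappa = sqrt(2 * m * (V0-E)) / h_bar
= sqrt(2 * 9.109e-31 * 8.8591e-19) / 1.055e-34
= 1.2042e+10 /m
2*kappa*L = 2 * 1.2042e+10 * 0.96e-9
= 23.1203
T = exp(-23.1203) = 9.098995e-11

9.098995e-11


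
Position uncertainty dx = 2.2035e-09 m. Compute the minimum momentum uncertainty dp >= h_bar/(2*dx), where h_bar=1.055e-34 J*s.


dp = h_bar / (2 * dx)
= 1.055e-34 / (2 * 2.2035e-09)
= 1.055e-34 / 4.4070e-09
= 2.3939e-26 kg*m/s

2.3939e-26


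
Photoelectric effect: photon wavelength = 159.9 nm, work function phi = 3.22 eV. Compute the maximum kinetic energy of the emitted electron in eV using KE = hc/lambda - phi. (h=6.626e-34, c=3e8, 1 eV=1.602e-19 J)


E_photon = hc / lambda
= (6.626e-34)(3e8) / (159.9e-9)
= 1.2432e-18 J
= 7.76 eV
KE = E_photon - phi
= 7.76 - 3.22
= 4.54 eV

4.54


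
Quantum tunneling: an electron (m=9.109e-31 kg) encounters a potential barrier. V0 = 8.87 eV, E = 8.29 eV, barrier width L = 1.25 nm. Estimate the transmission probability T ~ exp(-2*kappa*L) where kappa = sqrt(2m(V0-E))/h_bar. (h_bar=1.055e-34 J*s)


V0 - E = 0.58 eV = 9.2916e-20 J
kappa = sqrt(2 * m * (V0-E)) / h_bar
= sqrt(2 * 9.109e-31 * 9.2916e-20) / 1.055e-34
= 3.8998e+09 /m
2*kappa*L = 2 * 3.8998e+09 * 1.25e-9
= 9.7495
T = exp(-9.7495) = 5.832276e-05

5.832276e-05


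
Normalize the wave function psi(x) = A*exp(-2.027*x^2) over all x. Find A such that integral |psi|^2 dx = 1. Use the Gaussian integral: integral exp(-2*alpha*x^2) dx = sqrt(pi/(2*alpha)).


integral |psi|^2 dx = A^2 * sqrt(pi/(2*alpha)) = 1
A^2 = sqrt(2*alpha/pi)
= sqrt(2 * 2.027 / pi)
= 1.13597
A = sqrt(1.13597)
= 1.0658

1.0658


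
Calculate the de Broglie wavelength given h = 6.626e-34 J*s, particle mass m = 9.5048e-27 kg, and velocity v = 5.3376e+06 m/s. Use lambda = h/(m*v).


lambda = h / (m * v)
= 6.626e-34 / (9.5048e-27 * 5.3376e+06)
= 6.626e-34 / 5.0733e-20
= 1.3061e-14 m

1.3061e-14


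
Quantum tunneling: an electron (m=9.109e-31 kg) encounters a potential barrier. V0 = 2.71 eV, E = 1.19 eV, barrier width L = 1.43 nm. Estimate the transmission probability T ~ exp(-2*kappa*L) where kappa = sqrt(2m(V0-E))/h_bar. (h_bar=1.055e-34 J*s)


V0 - E = 1.52 eV = 2.4350e-19 J
kappa = sqrt(2 * m * (V0-E)) / h_bar
= sqrt(2 * 9.109e-31 * 2.4350e-19) / 1.055e-34
= 6.3132e+09 /m
2*kappa*L = 2 * 6.3132e+09 * 1.43e-9
= 18.0558
T = exp(-18.0558) = 1.440328e-08

1.440328e-08


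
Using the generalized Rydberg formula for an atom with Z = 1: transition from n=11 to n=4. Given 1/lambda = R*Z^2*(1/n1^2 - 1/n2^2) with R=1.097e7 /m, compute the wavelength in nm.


1/lambda = R * Z^2 * (1/n1^2 - 1/n2^2)
= 1.097e7 * 1^2 * (1/4^2 - 1/11^2)
= 1.097e7 * 1 * (0.0625 - 0.008264)
= 5.9496e+05 /m
lambda = 1 / 5.9496e+05
= 1680.7744 nm

1680.7744


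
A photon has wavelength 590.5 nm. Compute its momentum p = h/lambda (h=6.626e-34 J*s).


p = h / lambda
= 6.626e-34 / (590.5e-9)
= 6.626e-34 / 5.9050e-07
= 1.1221e-27 kg*m/s

1.1221e-27


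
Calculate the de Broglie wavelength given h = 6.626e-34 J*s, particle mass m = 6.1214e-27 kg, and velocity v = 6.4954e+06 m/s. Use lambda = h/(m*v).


lambda = h / (m * v)
= 6.626e-34 / (6.1214e-27 * 6.4954e+06)
= 6.626e-34 / 3.9761e-20
= 1.6665e-14 m

1.6665e-14


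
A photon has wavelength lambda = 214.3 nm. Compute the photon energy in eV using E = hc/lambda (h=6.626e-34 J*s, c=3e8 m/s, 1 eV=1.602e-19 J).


E = hc / lambda
= (6.626e-34)(3e8) / (214.3e-9)
= 1.9878e-25 / 2.1430e-07
= 9.2758e-19 J
Converting to eV: 9.2758e-19 / 1.602e-19
= 5.7901 eV

5.7901


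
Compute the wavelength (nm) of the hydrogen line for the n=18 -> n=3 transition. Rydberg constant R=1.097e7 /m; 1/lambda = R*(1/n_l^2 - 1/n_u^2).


1/lambda = R * (1/n_l^2 - 1/n_u^2)
= 1.097e7 * (1/3^2 - 1/18^2)
= 1.097e7 * (0.111111 - 0.003086)
= 1.097e7 * 0.108025
= 1.1850e+06 /m
lambda = 1 / 1.1850e+06 = 843.8599 nm

843.8599


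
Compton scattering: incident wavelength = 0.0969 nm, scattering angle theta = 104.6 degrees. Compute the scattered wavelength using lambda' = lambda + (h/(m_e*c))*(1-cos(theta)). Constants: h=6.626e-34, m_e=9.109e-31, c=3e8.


Compton wavelength: h/(m_e*c) = 2.4247e-12 m
d_lambda = 2.4247e-12 * (1 - cos(104.6 deg))
= 2.4247e-12 * 1.252069
= 3.0359e-12 m = 0.003036 nm
lambda' = 0.0969 + 0.003036
= 0.099936 nm

0.099936


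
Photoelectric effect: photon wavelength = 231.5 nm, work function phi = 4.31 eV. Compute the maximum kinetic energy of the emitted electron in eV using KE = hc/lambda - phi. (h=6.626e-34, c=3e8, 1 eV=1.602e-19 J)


E_photon = hc / lambda
= (6.626e-34)(3e8) / (231.5e-9)
= 8.5866e-19 J
= 5.3599 eV
KE = E_photon - phi
= 5.3599 - 4.31
= 1.0499 eV

1.0499


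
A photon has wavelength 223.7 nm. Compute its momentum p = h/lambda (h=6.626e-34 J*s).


p = h / lambda
= 6.626e-34 / (223.7e-9)
= 6.626e-34 / 2.2370e-07
= 2.9620e-27 kg*m/s

2.9620e-27


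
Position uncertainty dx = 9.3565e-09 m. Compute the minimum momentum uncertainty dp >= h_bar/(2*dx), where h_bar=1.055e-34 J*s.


dp = h_bar / (2 * dx)
= 1.055e-34 / (2 * 9.3565e-09)
= 1.055e-34 / 1.8713e-08
= 5.6378e-27 kg*m/s

5.6378e-27


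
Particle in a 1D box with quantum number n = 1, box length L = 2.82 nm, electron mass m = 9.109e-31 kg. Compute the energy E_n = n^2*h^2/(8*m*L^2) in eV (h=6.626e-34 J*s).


E = n^2 * h^2 / (8 * m * L^2)
= 1^2 * (6.626e-34)^2 / (8 * 9.109e-31 * (2.82e-9)^2)
= 1 * 4.3904e-67 / (8 * 9.109e-31 * 7.9524e-18)
= 7.5761e-21 J
= 0.0473 eV

0.0473


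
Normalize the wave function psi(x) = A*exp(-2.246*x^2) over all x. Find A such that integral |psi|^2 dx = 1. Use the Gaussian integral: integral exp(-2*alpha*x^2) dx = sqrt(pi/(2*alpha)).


integral |psi|^2 dx = A^2 * sqrt(pi/(2*alpha)) = 1
A^2 = sqrt(2*alpha/pi)
= sqrt(2 * 2.246 / pi)
= 1.195763
A = sqrt(1.195763)
= 1.0935

1.0935


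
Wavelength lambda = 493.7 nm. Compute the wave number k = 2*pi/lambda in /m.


k = 2 * pi / lambda
= 6.2832 / (493.7e-9)
= 6.2832 / 4.9370e-07
= 1.2727e+07 /m

1.2727e+07


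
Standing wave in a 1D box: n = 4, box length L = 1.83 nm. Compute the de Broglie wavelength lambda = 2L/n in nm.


lambda = 2L / n
= 2 * 1.83 / 4
= 3.66 / 4
= 0.915 nm

0.915
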